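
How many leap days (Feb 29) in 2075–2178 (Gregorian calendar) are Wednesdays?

Leap years in 2075–2178: 25 of them.
Feb 29 weekday advances by 5 (mod 7) from one leap year to the next four years later (or differs when a century non-leap intervenes).
Leap-day weekdays: 2076:Sat 2080:Thu 2084:Tue 2088:Sun 2092:Fri 2096:Wed✓ 2104:Fri 2108:Wed✓ 2112:Mon 2116:Sat 2120:Thu 2124:Tue 2128:Sun 2132:Fri 2136:Wed✓ 2140:Mon 2144:Sat 2148:Thu 2152:Tue 2156:Sun 2160:Fri 2164:Wed✓ 2168:Mon 2172:Sat 2176:Thu
Wednesday: 2096, 2108, 2136, 2164 → 4.

4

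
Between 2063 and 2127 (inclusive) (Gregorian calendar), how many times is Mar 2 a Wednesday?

Track Mar 2's weekday year by year (advancing +1, or +2 across a Feb 29):
  2063: Fri  2064: Sun (+2)  2065: Mon (+1)  2066: Tue (+1)  2067: Wed (+1) ✓
  2068: Fri (+2)  2069: Sat (+1)  2070: Sun (+1)  2071: Mon (+1)  2072: Wed (+2) ✓
  2073: Thu (+1)  2074: Fri (+1)  2075: Sat (+1)  2076: Mon (+2)  … (37 more years) …
  2114: Fri (+1)  2115: Sat (+1)  2116: Mon (+2)  2117: Tue (+1)  2118: Wed (+1) ✓
  2119: Thu (+1)  2120: Sat (+2)  2121: Sun (+1)  2122: Mon (+1)  2123: Tue (+1)
  2124: Thu (+2)  2125: Fri (+1)  2126: Sat (+1)  2127: Sun (+1)
Wednesday years: 2067, 2072, 2078, 2089, 2095, 2101, 2107, 2112, 2118 — 9 in total.

9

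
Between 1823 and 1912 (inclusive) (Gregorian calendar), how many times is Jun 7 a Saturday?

12

Track Jun 7's weekday year by year (advancing +1, or +2 across a Feb 29):
  1823: Sat ✓  1824: Mon (+2)  1825: Tue (+1)  1826: Wed (+1)  1827: Thu (+1)
  1828: Sat (+2) ✓  1829: Sun (+1)  1830: Mon (+1)  1831: Tue (+1)  1832: Thu (+2)
  1833: Fri (+1)  1834: Sat (+1) ✓  1835: Sun (+1)  1836: Tue (+2)  … (62 more years) …
  1899: Wed (+1)  1900: Thu (+1)  1901: Fri (+1)  1902: Sat (+1) ✓  1903: Sun (+1)
  1904: Tue (+2)  1905: Wed (+1)  1906: Thu (+1)  1907: Fri (+1)  1908: Sun (+2)
  1909: Mon (+1)  1910: Tue (+1)  1911: Wed (+1)  1912: Fri (+2)
Saturday years: 1823, 1828, 1834, 1845, 1851, 1856, 1862, 1873, 1879, 1884, 1890, 1902 — 12 in total.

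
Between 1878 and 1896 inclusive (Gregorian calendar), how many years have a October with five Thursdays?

October has 31 days; it has five Thursdays when Thursday falls among the first (month-length − 28) days — i.e. when October 1 is one of Thursday/Wednesday/Tuesday.
October 1 by year: 1878:Tue✓ 1879:Wed✓ 1880:Fri 1881:Sat 1882:Sun 1883:Mon 1884:Wed✓ 1885:Thu✓ 1886:Fri 1887:Sat 1888:Mon 1889:Tue✓ 1890:Wed✓ 1891:Thu✓ 1892:Sat 1893:Sun 1894:Mon 1895:Tue✓ 1896:Thu✓
Years with five Thursdays: 1878, 1879, 1884, 1885, 1889, 1890, 1891, 1895, 1896 → 9.

9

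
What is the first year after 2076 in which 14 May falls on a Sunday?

From one year to the next, a fixed date's weekday advances by 1, or by 2 when a Feb 29 lies between the two dates.
2076: May 14 is Thursday.
2077: Friday (+1)
2078: Saturday (+1)
2079: Sunday (+1)
14 May falls on a Sunday in 2079.

2079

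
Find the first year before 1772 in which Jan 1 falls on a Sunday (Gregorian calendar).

Jan 1 advances by 2 weekdays after a leap year and by 1 after a common year.
1772: Jan 1 is Wednesday (leap).
1771: Tuesday
1770: Monday
1769: Sunday
1769 begins on a Sunday

1769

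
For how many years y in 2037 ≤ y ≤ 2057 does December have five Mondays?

8

December has 31 days; it has five Mondays when Monday falls among the first (month-length − 28) days — i.e. when December 1 is one of Monday/Sunday/Saturday.
December 1 by year: 2037:Tue 2038:Wed 2039:Thu 2040:Sat✓ 2041:Sun✓ 2042:Mon✓ 2043:Tue 2044:Thu 2045:Fri 2046:Sat✓ 2047:Sun✓ 2048:Tue 2049:Wed 2050:Thu 2051:Fri 2052:Sun✓ 2053:Mon✓ 2054:Tue 2055:Wed 2056:Fri 2057:Sat✓
Years with five Mondays: 2040, 2041, 2042, 2046, 2047, 2052, 2053, 2057 → 8.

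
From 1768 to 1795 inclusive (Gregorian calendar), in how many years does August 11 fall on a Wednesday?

4

Track August 11's weekday year by year (advancing +1, or +2 across a Feb 29):
  1768: Thu  1769: Fri (+1)  1770: Sat (+1)  1771: Sun (+1)  1772: Tue (+2)
  1773: Wed (+1) ✓  1774: Thu (+1)  1775: Fri (+1)  1776: Sun (+2)  1777: Mon (+1)
  1778: Tue (+1)  1779: Wed (+1) ✓  1780: Fri (+2)  1781: Sat (+1)  1782: Sun (+1)
  1783: Mon (+1)  1784: Wed (+2) ✓  1785: Thu (+1)  1786: Fri (+1)  1787: Sat (+1)
  1788: Mon (+2)  1789: Tue (+1)  1790: Wed (+1) ✓  1791: Thu (+1)  1792: Sat (+2)
  1793: Sun (+1)  1794: Mon (+1)  1795: Tue (+1)
Wednesday years: 1773, 1779, 1784, 1790 — 4 in total.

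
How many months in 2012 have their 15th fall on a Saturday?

Check the 15th of each month of 2012: Jan 15: Sun, Feb 15: Wed, Mar 15: Thu, Apr 15: Sun, May 15: Tue, Jun 15: Fri, Jul 15: Sun, Aug 15: Wed, Sep 15: Sat, Oct 15: Mon, Nov 15: Thu, Dec 15: Sat.
Saturday occurs in September, December — 2 months.

2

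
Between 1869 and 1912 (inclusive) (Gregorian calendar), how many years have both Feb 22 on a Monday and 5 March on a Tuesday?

0

Check each year's weekday for Feb 22 and 5 March:
  1869: Mon/Fri  1870: Tue/Sat  1871: Wed/Sun  1872: Thu/Tue  1873: Sat/Wed  1874: Sun/Thu  1875: Mon/Fri  1876: Tue/Sun  1877: Thu/Mon  1878: Fri/Tue  1879: Sat/Wed  1880: Sun/Fri  1881: Tue/Sat  1882: Wed/Sun  …(16 more)…  1899: Wed/Sun  1900: Thu/Mon  1901: Fri/Tue  1902: Sat/Wed  1903: Sun/Thu  1904: Mon/Sat  1905: Wed/Sun  1906: Thu/Mon  1907: Fri/Tue  1908: Sat/Thu  1909: Mon/Fri  1910: Tue/Sat  1911: Wed/Sun  1912: Thu/Tue
Both conditions hold in: no year — 0.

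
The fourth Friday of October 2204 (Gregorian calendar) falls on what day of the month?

26

October 1, 2204 is a Monday, so the first Friday is the 5th.
The fourth Friday is 5 + 21 = 26.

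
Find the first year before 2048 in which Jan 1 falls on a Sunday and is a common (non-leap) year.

2045

Jan 1 advances by 2 weekdays after a leap year and by 1 after a common year.
2048: Jan 1 is Wednesday (leap).
2047: Tuesday
2046: Monday
2045: Sunday
2045 begins on a Sunday and is a common year.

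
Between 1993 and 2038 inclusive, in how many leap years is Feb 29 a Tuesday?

2

Leap years in 1993–2038: 11 of them.
Feb 29 weekday advances by 5 (mod 7) from one leap year to the next four years later (or differs when a century non-leap intervenes).
Leap-day weekdays: 1996:Thu 2000:Tue✓ 2004:Sun 2008:Fri 2012:Wed 2016:Mon 2020:Sat 2024:Thu 2028:Tue✓ 2032:Sun 2036:Fri
Tuesday: 2000, 2028 → 2.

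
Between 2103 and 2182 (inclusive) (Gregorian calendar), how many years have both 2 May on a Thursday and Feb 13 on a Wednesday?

9

Check each year's weekday for 2 May and Feb 13:
  2103: Wed/Tue  2104: Fri/Wed  2105: Sat/Fri  2106: Sun/Sat  2107: Mon/Sun  2108: Wed/Mon  2109: Thu/Wed ✓  2110: Fri/Thu  2111: Sat/Fri  2112: Mon/Sat  2113: Tue/Mon  2114: Wed/Tue  2115: Thu/Wed ✓  2116: Sat/Thu  …(52 more)…  2169: Tue/Mon  2170: Wed/Tue  2171: Thu/Wed ✓  2172: Sat/Thu  2173: Sun/Sat  2174: Mon/Sun  2175: Tue/Mon  2176: Thu/Tue  2177: Fri/Thu  2178: Sat/Fri  2179: Sun/Sat  2180: Tue/Sun  2181: Wed/Tue  2182: Thu/Wed ✓
Both conditions hold in: 2109, 2115, 2126, 2137, 2143, 2154, 2165, 2171, 2182 — 9.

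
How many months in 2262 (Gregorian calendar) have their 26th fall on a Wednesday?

3

Check the 26th of each month of 2262: Jan 26: Sun, Feb 26: Wed, Mar 26: Wed, Apr 26: Sat, May 26: Mon, Jun 26: Thu, Jul 26: Sat, Aug 26: Tue, Sep 26: Fri, Oct 26: Sun, Nov 26: Wed, Dec 26: Fri.
Wednesday occurs in February, March, November — 3 months.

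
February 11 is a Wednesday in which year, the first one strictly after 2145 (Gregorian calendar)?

From one year to the next, a fixed date's weekday advances by 1, or by 2 when a Feb 29 lies between the two dates.
2145: February 11 is Thursday.
2146: Friday (+1)
2147: Saturday (+1)
2148: Sunday (+1)
2149: Tuesday (+2)
2150: Wednesday (+1)
February 11 falls on a Wednesday in 2150.

2150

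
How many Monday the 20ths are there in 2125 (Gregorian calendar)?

1

Check the 20th of each month of 2125: Jan 20: Sat, Feb 20: Tue, Mar 20: Tue, Apr 20: Fri, May 20: Sun, Jun 20: Wed, Jul 20: Fri, Aug 20: Mon, Sep 20: Thu, Oct 20: Sat, Nov 20: Tue, Dec 20: Thu.
Monday occurs in August — 1 month.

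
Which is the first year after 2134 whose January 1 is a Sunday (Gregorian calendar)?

Jan 1 advances by 2 weekdays after a leap year and by 1 after a common year.
2134: Jan 1 is Friday.
2135: Saturday
2136: Sunday (leap)
2136 begins on a Sunday

2136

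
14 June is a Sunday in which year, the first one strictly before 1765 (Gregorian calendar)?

From one year to the next, a fixed date's weekday advances by 1, or by 2 when a Feb 29 lies between the two dates.
1765: June 14 is Friday.
1764: Thursday (−1)
1763: Tuesday (−2)
1762: Monday (−1)
1761: Sunday (−1)
14 June falls on a Sunday in 1761.

1761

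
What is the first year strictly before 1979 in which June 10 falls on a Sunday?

1973

From one year to the next, a fixed date's weekday advances by 1, or by 2 when a Feb 29 lies between the two dates.
1979: June 10 is Sunday.
1978: Saturday (−1)
1977: Friday (−1)
1976: Thursday (−1)
1975: Tuesday (−2)
1974: Monday (−1)
1973: Sunday (−1)
June 10 falls on a Sunday in 1973.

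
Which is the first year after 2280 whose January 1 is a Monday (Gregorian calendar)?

Jan 1 advances by 2 weekdays after a leap year and by 1 after a common year.
2280: Jan 1 is Thursday (leap).
2281: Saturday
2282: Sunday
2283: Monday
2283 begins on a Monday

2283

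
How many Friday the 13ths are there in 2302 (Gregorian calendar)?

Check the 13th of each month of 2302: Jan 13: Mon, Feb 13: Thu, Mar 13: Thu, Apr 13: Sun, May 13: Tue, Jun 13: Fri, Jul 13: Sun, Aug 13: Wed, Sep 13: Sat, Oct 13: Mon, Nov 13: Thu, Dec 13: Sat.
Friday occurs in June — 1 month.

1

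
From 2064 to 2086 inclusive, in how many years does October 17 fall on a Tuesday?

Track October 17's weekday year by year (advancing +1, or +2 across a Feb 29):
  2064: Fri  2065: Sat (+1)  2066: Sun (+1)  2067: Mon (+1)  2068: Wed (+2)
  2069: Thu (+1)  2070: Fri (+1)  2071: Sat (+1)  2072: Mon (+2)  2073: Tue (+1) ✓
  2074: Wed (+1)  2075: Thu (+1)  2076: Sat (+2)  2077: Sun (+1)  2078: Mon (+1)
  2079: Tue (+1) ✓  2080: Thu (+2)  2081: Fri (+1)  2082: Sat (+1)  2083: Sun (+1)
  2084: Tue (+2) ✓  2085: Wed (+1)  2086: Thu (+1)
Tuesday years: 2073, 2079, 2084 — 3 in total.

3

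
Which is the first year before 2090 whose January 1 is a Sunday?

Jan 1 advances by 2 weekdays after a leap year and by 1 after a common year.
2090: Jan 1 is Sunday.
2089: Saturday
2088: Thursday (leap)
2087: Wednesday
2086: Tuesday
2085: Monday
2084: Saturday (leap)
2083: Friday
2082: Thursday
2081: Wednesday
2080: Monday (leap)
2079: Sunday
2079 begins on a Sunday

2079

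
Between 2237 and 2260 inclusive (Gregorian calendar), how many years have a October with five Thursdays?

9

October has 31 days; it has five Thursdays when Thursday falls among the first (month-length − 28) days — i.e. when October 1 is one of Thursday/Wednesday/Tuesday.
October 1 by year: 2237:Sun 2238:Mon 2239:Tue✓ 2240:Thu✓ 2241:Fri 2242:Sat 2243:Sun 2244:Tue✓ 2245:Wed✓ 2246:Thu✓ 2247:Fri 2248:Sun 2249:Mon 2250:Tue✓ 2251:Wed✓ 2252:Fri 2253:Sat 2254:Sun 2255:Mon 2256:Wed✓ 2257:Thu✓ 2258:Fri 2259:Sat 2260:Mon
Years with five Thursdays: 2239, 2240, 2244, 2245, 2246, 2250, 2251, 2256, 2257 → 9.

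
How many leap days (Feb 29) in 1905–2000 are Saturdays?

Leap years in 1905–2000: 24 of them.
Feb 29 weekday advances by 5 (mod 7) from one leap year to the next four years later (or differs when a century non-leap intervenes).
Leap-day weekdays: 1908:Sat✓ 1912:Thu 1916:Tue 1920:Sun 1924:Fri 1928:Wed 1932:Mon 1936:Sat✓ 1940:Thu 1944:Tue 1948:Sun 1952:Fri 1956:Wed 1960:Mon 1964:Sat✓ 1968:Thu 1972:Tue 1976:Sun 1980:Fri 1984:Wed 1988:Mon 1992:Sat✓ 1996:Thu 2000:Tue
Saturday: 1908, 1936, 1964, 1992 → 4.

4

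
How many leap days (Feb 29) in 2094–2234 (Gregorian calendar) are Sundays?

4

Leap years in 2094–2234: 33 of them.
Feb 29 weekday advances by 5 (mod 7) from one leap year to the next four years later (or differs when a century non-leap intervenes).
Leap-day weekdays: 2096:Wed 2104:Fri 2108:Wed 2112:Mon 2116:Sat 2120:Thu 2124:Tue 2128:Sun✓ 2132:Fri 2136:Wed 2140:Mon 2144:Sat 2148:Thu …(7 more)… 2180:Tue 2184:Sun✓ 2188:Fri 2192:Wed 2196:Mon 2204:Wed 2208:Mon 2212:Sat 2216:Thu 2220:Tue 2224:Sun✓ 2228:Fri 2232:Wed
Sunday: 2128, 2156, 2184, 2224 → 4.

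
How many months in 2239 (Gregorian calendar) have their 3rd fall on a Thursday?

2

Check the 3rd of each month of 2239: Jan 3: Thu, Feb 3: Sun, Mar 3: Sun, Apr 3: Wed, May 3: Fri, Jun 3: Mon, Jul 3: Wed, Aug 3: Sat, Sep 3: Tue, Oct 3: Thu, Nov 3: Sun, Dec 3: Tue.
Thursday occurs in January, October — 2 months.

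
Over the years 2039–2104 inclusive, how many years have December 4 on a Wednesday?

9

Track December 4's weekday year by year (advancing +1, or +2 across a Feb 29):
  2039: Sun  2040: Tue (+2)  2041: Wed (+1) ✓  2042: Thu (+1)  2043: Fri (+1)
  2044: Sun (+2)  2045: Mon (+1)  2046: Tue (+1)  2047: Wed (+1) ✓  2048: Fri (+2)
  2049: Sat (+1)  2050: Sun (+1)  2051: Mon (+1)  2052: Wed (+2) ✓  … (38 more years) …
  2091: Tue (+1)  2092: Thu (+2)  2093: Fri (+1)  2094: Sat (+1)  2095: Sun (+1)
  2096: Tue (+2)  2097: Wed (+1) ✓  2098: Thu (+1)  2099: Fri (+1)  2100: Sat (+1)
  2101: Sun (+1)  2102: Mon (+1)  2103: Tue (+1)  2104: Thu (+2)
Wednesday years: 2041, 2047, 2052, 2058, 2069, 2075, 2080, 2086, 2097 — 9 in total.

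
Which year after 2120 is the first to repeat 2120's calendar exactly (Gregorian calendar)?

Two years share a calendar iff Jan 1 falls on the same weekday and both are leap or both are common. 2120: Jan 1 is Monday, leap year.
2121: Jan 1 Wednesday, common
2122: Jan 1 Thursday, common
2123: Jan 1 Friday, common
2124: Jan 1 Saturday, leap
2125: Jan 1 Monday, common
2126: Jan 1 Tuesday, common
2127: Jan 1 Wednesday, common
2128: Jan 1 Thursday, leap
2129: Jan 1 Saturday, common
2130: Jan 1 Sunday, common
2131: Jan 1 Monday, common
2132: Jan 1 Tuesday, leap
2133: Jan 1 Thursday, common
2134: Jan 1 Friday, common
2135: Jan 1 Saturday, common
2136: Jan 1 Sunday, leap
2137: Jan 1 Tuesday, common
2138: Jan 1 Wednesday, common
2139: Jan 1 Thursday, common
2140: Jan 1 Friday, leap
2141: Jan 1 Sunday, common
2142: Jan 1 Monday, common
2143: Jan 1 Tuesday, common
2144: Jan 1 Wednesday, leap
2145: Jan 1 Friday, common
2146: Jan 1 Saturday, common
2147: Jan 1 Sunday, common
2148: Jan 1 Monday, leap
2148 matches on both conditions.

2148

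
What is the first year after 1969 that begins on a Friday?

1971

Jan 1 advances by 2 weekdays after a leap year and by 1 after a common year.
1969: Jan 1 is Wednesday.
1970: Thursday
1971: Friday
1971 begins on a Friday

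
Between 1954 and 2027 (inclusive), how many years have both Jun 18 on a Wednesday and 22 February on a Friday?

2

Check each year's weekday for Jun 18 and 22 February:
  1954: Fri/Mon  1955: Sat/Tue  1956: Mon/Wed  1957: Tue/Fri  1958: Wed/Sat  1959: Thu/Sun  1960: Sat/Mon  1961: Sun/Wed  1962: Mon/Thu  1963: Tue/Fri  1964: Thu/Sat  1965: Fri/Mon  1966: Sat/Tue  1967: Sun/Wed  …(46 more)…  2014: Wed/Sat  2015: Thu/Sun  2016: Sat/Mon  2017: Sun/Wed  2018: Mon/Thu  2019: Tue/Fri  2020: Thu/Sat  2021: Fri/Mon  2022: Sat/Tue  2023: Sun/Wed  2024: Tue/Thu  2025: Wed/Sat  2026: Thu/Sun  2027: Fri/Mon
Both conditions hold in: 1980, 2008 — 2.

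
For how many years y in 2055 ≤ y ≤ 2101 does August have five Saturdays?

19

August has 31 days; it has five Saturdays when Saturday falls among the first (month-length − 28) days — i.e. when August 1 is one of Saturday/Friday/Thursday.
August 1 by year: 2055:Sun 2056:Tue 2057:Wed 2058:Thu✓ 2059:Fri✓ 2060:Sun 2061:Mon 2062:Tue 2063:Wed 2064:Fri✓ 2065:Sat✓ 2066:Sun 2067:Mon 2068:Wed 2069:Thu✓ …(17 more)… 2087:Fri✓ 2088:Sun 2089:Mon 2090:Tue 2091:Wed 2092:Fri✓ 2093:Sat✓ 2094:Sun 2095:Mon 2096:Wed 2097:Thu✓ 2098:Fri✓ 2099:Sat✓ 2100:Sun 2101:Mon
Years with five Saturdays: 2058, 2059, 2064, 2065, 2069, 2070, 2071, 2075, 2076, 2080, 2081, 2082, 2086, 2087, 2092, 2093, 2097, 2098, 2099 → 19.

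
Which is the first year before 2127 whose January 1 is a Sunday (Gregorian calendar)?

2119

Jan 1 advances by 2 weekdays after a leap year and by 1 after a common year.
2127: Jan 1 is Wednesday.
2126: Tuesday
2125: Monday
2124: Saturday (leap)
2123: Friday
2122: Thursday
2121: Wednesday
2120: Monday (leap)
2119: Sunday
2119 begins on a Sunday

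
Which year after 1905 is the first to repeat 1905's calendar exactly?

1911

Two years share a calendar iff Jan 1 falls on the same weekday and both are leap or both are common. 1905: Jan 1 is Sunday, common year.
1906: Jan 1 Monday, common
1907: Jan 1 Tuesday, common
1908: Jan 1 Wednesday, leap
1909: Jan 1 Friday, common
1910: Jan 1 Saturday, common
1911: Jan 1 Sunday, common
1911 matches on both conditions.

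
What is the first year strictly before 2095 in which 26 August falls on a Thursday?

From one year to the next, a fixed date's weekday advances by 1, or by 2 when a Feb 29 lies between the two dates.
2095: August 26 is Friday.
2094: Thursday (−1)
26 August falls on a Thursday in 2094.

2094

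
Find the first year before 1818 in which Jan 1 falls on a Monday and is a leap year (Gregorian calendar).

1816

Jan 1 advances by 2 weekdays after a leap year and by 1 after a common year.
1818: Jan 1 is Thursday.
1817: Wednesday
1816: Monday (leap)
1816 begins on a Monday and is a leap year.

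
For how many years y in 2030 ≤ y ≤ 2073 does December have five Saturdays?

December has 31 days; it has five Saturdays when Saturday falls among the first (month-length − 28) days — i.e. when December 1 is one of Saturday/Friday/Thursday.
December 1 by year: 2030:Sun 2031:Mon 2032:Wed 2033:Thu✓ 2034:Fri✓ 2035:Sat✓ 2036:Mon 2037:Tue 2038:Wed 2039:Thu✓ 2040:Sat✓ 2041:Sun 2042:Mon 2043:Tue 2044:Thu✓ …(14 more)… 2059:Mon 2060:Wed 2061:Thu✓ 2062:Fri✓ 2063:Sat✓ 2064:Mon 2065:Tue 2066:Wed 2067:Thu✓ 2068:Sat✓ 2069:Sun 2070:Mon 2071:Tue 2072:Thu✓ 2073:Fri✓
Years with five Saturdays: 2033, 2034, 2035, 2039, 2040, 2044, 2045, 2046, 2050, 2051, 2056, 2057, 2061, 2062, 2063, 2067, 2068, 2072, 2073 → 19.

19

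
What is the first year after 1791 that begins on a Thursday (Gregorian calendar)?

Jan 1 advances by 2 weekdays after a leap year and by 1 after a common year.
1791: Jan 1 is Saturday.
1792: Sunday (leap)
1793: Tuesday
1794: Wednesday
1795: Thursday
1795 begins on a Thursday

1795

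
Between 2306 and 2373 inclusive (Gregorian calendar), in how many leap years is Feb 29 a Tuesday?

3

Leap years in 2306–2373: 17 of them.
Feb 29 weekday advances by 5 (mod 7) from one leap year to the next four years later (or differs when a century non-leap intervenes).
Leap-day weekdays: 2308:Sat 2312:Thu 2316:Tue✓ 2320:Sun 2324:Fri 2328:Wed 2332:Mon 2336:Sat 2340:Thu 2344:Tue✓ 2348:Sun 2352:Fri 2356:Wed 2360:Mon 2364:Sat 2368:Thu 2372:Tue✓
Tuesday: 2316, 2344, 2372 → 3.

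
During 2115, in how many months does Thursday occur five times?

A month of length L has five Thursdays iff its first Thursday is on day ≤ L−28 (so day 1–3 in a 31-day month, 1–2 in a 30-day month, day 1 in a leap February).
Checking each month of 2115: Jan starts Tue (31d) ✓; Feb starts Fri (28d); Mar starts Fri (31d); Apr starts Mon (30d); May starts Wed (31d) ✓; Jun starts Sat (30d); Jul starts Mon (31d); Aug starts Thu (31d) ✓; Sep starts Sun (30d); Oct starts Tue (31d) ✓; Nov starts Fri (30d); Dec starts Sun (31d).
Five-Thursday months: January, May, August, October → 4.

4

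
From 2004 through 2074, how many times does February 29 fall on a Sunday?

3

Leap years in 2004–2074: 18 of them.
Feb 29 weekday advances by 5 (mod 7) from one leap year to the next four years later (or differs when a century non-leap intervenes).
Leap-day weekdays: 2004:Sun✓ 2008:Fri 2012:Wed 2016:Mon 2020:Sat 2024:Thu 2028:Tue 2032:Sun✓ 2036:Fri 2040:Wed 2044:Mon 2048:Sat 2052:Thu 2056:Tue 2060:Sun✓ 2064:Fri 2068:Wed 2072:Mon
Sunday: 2004, 2032, 2060 → 3.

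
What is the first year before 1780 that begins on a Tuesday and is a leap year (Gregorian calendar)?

Jan 1 advances by 2 weekdays after a leap year and by 1 after a common year.
1780: Jan 1 is Saturday (leap).
1779: Friday
1778: Thursday
1777: Wednesday
1776: Monday (leap)
1775: Sunday
1774: Saturday
1773: Friday
1772: Wednesday (leap)
1771: Tuesday
1770: Monday
1769: Sunday
1768: Friday (leap)
1767: Thursday
1766: Wednesday
1765: Tuesday
1764: Sunday (leap)
1763: Saturday
1762: Friday
1761: Thursday
1760: Tuesday (leap)
1760 begins on a Tuesday and is a leap year.

1760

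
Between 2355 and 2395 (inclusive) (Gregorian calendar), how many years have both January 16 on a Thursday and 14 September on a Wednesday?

0

Check each year's weekday for January 16 and 14 September:
  2355: Sun/Wed  2356: Mon/Fri  2357: Wed/Sat  2358: Thu/Sun  2359: Fri/Mon  2360: Sat/Wed  2361: Mon/Thu  2362: Tue/Fri  2363: Wed/Sat  2364: Thu/Mon  2365: Sat/Tue  2366: Sun/Wed  2367: Mon/Thu  2368: Tue/Sat  …(13 more)…  2382: Sat/Tue  2383: Sun/Wed  2384: Mon/Fri  2385: Wed/Sat  2386: Thu/Sun  2387: Fri/Mon  2388: Sat/Wed  2389: Mon/Thu  2390: Tue/Fri  2391: Wed/Sat  2392: Thu/Mon  2393: Sat/Tue  2394: Sun/Wed  2395: Mon/Thu
Both conditions hold in: no year — 0.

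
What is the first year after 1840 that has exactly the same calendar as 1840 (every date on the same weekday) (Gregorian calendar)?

1868

Two years share a calendar iff Jan 1 falls on the same weekday and both are leap or both are common. 1840: Jan 1 is Wednesday, leap year.
1841: Jan 1 Friday, common
1842: Jan 1 Saturday, common
1843: Jan 1 Sunday, common
1844: Jan 1 Monday, leap
1845: Jan 1 Wednesday, common
1846: Jan 1 Thursday, common
1847: Jan 1 Friday, common
1848: Jan 1 Saturday, leap
1849: Jan 1 Monday, common
1850: Jan 1 Tuesday, common
1851: Jan 1 Wednesday, common
1852: Jan 1 Thursday, leap
1853: Jan 1 Saturday, common
1854: Jan 1 Sunday, common
1855: Jan 1 Monday, common
1856: Jan 1 Tuesday, leap
1857: Jan 1 Thursday, common
1858: Jan 1 Friday, common
1859: Jan 1 Saturday, common
1860: Jan 1 Sunday, leap
1861: Jan 1 Tuesday, common
1862: Jan 1 Wednesday, common
1863: Jan 1 Thursday, common
1864: Jan 1 Friday, leap
1865: Jan 1 Sunday, common
1866: Jan 1 Monday, common
1867: Jan 1 Tuesday, common
1868: Jan 1 Wednesday, leap
1868 matches on both conditions.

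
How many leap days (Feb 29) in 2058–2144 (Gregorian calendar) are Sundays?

Leap years in 2058–2144: 21 of them.
Feb 29 weekday advances by 5 (mod 7) from one leap year to the next four years later (or differs when a century non-leap intervenes).
Leap-day weekdays: 2060:Sun✓ 2064:Fri 2068:Wed 2072:Mon 2076:Sat 2080:Thu 2084:Tue 2088:Sun✓ 2092:Fri 2096:Wed 2104:Fri 2108:Wed 2112:Mon 2116:Sat 2120:Thu 2124:Tue 2128:Sun✓ 2132:Fri 2136:Wed 2140:Mon 2144:Sat
Sunday: 2060, 2088, 2128 → 3.

3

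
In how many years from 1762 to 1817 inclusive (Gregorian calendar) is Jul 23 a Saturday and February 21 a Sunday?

Check each year's weekday for Jul 23 and February 21:
  1762: Fri/Sun  1763: Sat/Mon  1764: Mon/Tue  1765: Tue/Thu  1766: Wed/Fri  1767: Thu/Sat  1768: Sat/Sun ✓  1769: Sun/Tue  1770: Mon/Wed  1771: Tue/Thu  1772: Thu/Fri  1773: Fri/Sun  1774: Sat/Mon  1775: Sun/Tue  …(28 more)…  1804: Mon/Tue  1805: Tue/Thu  1806: Wed/Fri  1807: Thu/Sat  1808: Sat/Sun ✓  1809: Sun/Tue  1810: Mon/Wed  1811: Tue/Thu  1812: Thu/Fri  1813: Fri/Sun  1814: Sat/Mon  1815: Sun/Tue  1816: Tue/Wed  1817: Wed/Fri
Both conditions hold in: 1768, 1796, 1808 — 3.

3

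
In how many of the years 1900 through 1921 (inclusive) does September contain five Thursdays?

6

September has 30 days; it has five Thursdays when Thursday falls among the first (month-length − 28) days — i.e. when September 1 is one of Thursday/Wednesday.
September 1 by year: 1900:Sat 1901:Sun 1902:Mon 1903:Tue 1904:Thu✓ 1905:Fri 1906:Sat 1907:Sun 1908:Tue 1909:Wed✓ 1910:Thu✓ 1911:Fri 1912:Sun 1913:Mon 1914:Tue 1915:Wed✓ 1916:Fri 1917:Sat 1918:Sun 1919:Mon 1920:Wed✓ 1921:Thu✓
Years with five Thursdays: 1904, 1909, 1910, 1915, 1920, 1921 → 6.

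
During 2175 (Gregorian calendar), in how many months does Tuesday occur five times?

A month of length L has five Tuesdays iff its first Tuesday is on day ≤ L−28 (so day 1–3 in a 31-day month, 1–2 in a 30-day month, day 1 in a leap February).
Checking each month of 2175: Jan starts Sun (31d) ✓; Feb starts Wed (28d); Mar starts Wed (31d); Apr starts Sat (30d); May starts Mon (31d) ✓; Jun starts Thu (30d); Jul starts Sat (31d); Aug starts Tue (31d) ✓; Sep starts Fri (30d); Oct starts Sun (31d) ✓; Nov starts Wed (30d); Dec starts Fri (31d).
Five-Tuesday months: January, May, August, October → 4.

4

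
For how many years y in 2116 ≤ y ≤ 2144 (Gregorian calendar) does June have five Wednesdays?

June has 30 days; it has five Wednesdays when Wednesday falls among the first (month-length − 28) days — i.e. when June 1 is one of Wednesday/Tuesday.
June 1 by year: 2116:Mon 2117:Tue✓ 2118:Wed✓ 2119:Thu 2120:Sat 2121:Sun 2122:Mon 2123:Tue✓ 2124:Thu 2125:Fri 2126:Sat 2127:Sun 2128:Tue✓ 2129:Wed✓ 2130:Thu 2131:Fri 2132:Sun 2133:Mon 2134:Tue✓ 2135:Wed✓ 2136:Fri 2137:Sat 2138:Sun 2139:Mon 2140:Wed✓ 2141:Thu 2142:Fri 2143:Sat 2144:Mon
Years with five Wednesdays: 2117, 2118, 2123, 2128, 2129, 2134, 2135, 2140 → 8.

8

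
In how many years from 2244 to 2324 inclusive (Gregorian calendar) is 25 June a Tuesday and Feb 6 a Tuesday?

Check each year's weekday for 25 June and Feb 6:
  2244: Tue/Tue ✓  2245: Wed/Thu  2246: Thu/Fri  2247: Fri/Sat  2248: Sun/Sun  2249: Mon/Tue  2250: Tue/Wed  2251: Wed/Thu  2252: Fri/Fri  2253: Sat/Sun  2254: Sun/Mon  2255: Mon/Tue  2256: Wed/Wed  2257: Thu/Fri  …(53 more)…  2311: Sun/Mon  2312: Tue/Tue ✓  2313: Wed/Thu  2314: Thu/Fri  2315: Fri/Sat  2316: Sun/Sun  2317: Mon/Tue  2318: Tue/Wed  2319: Wed/Thu  2320: Fri/Fri  2321: Sat/Sun  2322: Sun/Mon  2323: Mon/Tue  2324: Wed/Wed
Both conditions hold in: 2244, 2272, 2312 — 3.

3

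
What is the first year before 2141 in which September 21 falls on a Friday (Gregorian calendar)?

2136

From one year to the next, a fixed date's weekday advances by 1, or by 2 when a Feb 29 lies between the two dates.
2141: September 21 is Thursday.
2140: Wednesday (−1)
2139: Monday (−2)
2138: Sunday (−1)
2137: Saturday (−1)
2136: Friday (−1)
September 21 falls on a Friday in 2136.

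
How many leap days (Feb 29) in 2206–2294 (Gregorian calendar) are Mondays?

Leap years in 2206–2294: 22 of them.
Feb 29 weekday advances by 5 (mod 7) from one leap year to the next four years later (or differs when a century non-leap intervenes).
Leap-day weekdays: 2208:Mon✓ 2212:Sat 2216:Thu 2220:Tue 2224:Sun 2228:Fri 2232:Wed 2236:Mon✓ 2240:Sat 2244:Thu 2248:Tue 2252:Sun 2256:Fri 2260:Wed 2264:Mon✓ 2268:Sat 2272:Thu 2276:Tue 2280:Sun 2284:Fri 2288:Wed 2292:Mon✓
Monday: 2208, 2236, 2264, 2292 → 4.

4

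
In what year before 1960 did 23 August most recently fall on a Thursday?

From one year to the next, a fixed date's weekday advances by 1, or by 2 when a Feb 29 lies between the two dates.
1960: August 23 is Tuesday.
1959: Sunday (−2)
1958: Saturday (−1)
1957: Friday (−1)
1956: Thursday (−1)
23 August falls on a Thursday in 1956.

1956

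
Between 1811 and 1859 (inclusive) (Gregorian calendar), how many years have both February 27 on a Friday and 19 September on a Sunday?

Check each year's weekday for February 27 and 19 September:
  1811: Wed/Thu  1812: Thu/Sat  1813: Sat/Sun  1814: Sun/Mon  1815: Mon/Tue  1816: Tue/Thu  1817: Thu/Fri  1818: Fri/Sat  1819: Sat/Sun  1820: Sun/Tue  1821: Tue/Wed  1822: Wed/Thu  1823: Thu/Fri  1824: Fri/Sun ✓  …(21 more)…  1846: Fri/Sat  1847: Sat/Sun  1848: Sun/Tue  1849: Tue/Wed  1850: Wed/Thu  1851: Thu/Fri  1852: Fri/Sun ✓  1853: Sun/Mon  1854: Mon/Tue  1855: Tue/Wed  1856: Wed/Fri  1857: Fri/Sat  1858: Sat/Sun  1859: Sun/Mon
Both conditions hold in: 1824, 1852 — 2.

2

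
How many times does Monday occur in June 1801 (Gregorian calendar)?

June 1801 has 30 days and begins on Monday.
The first Monday is June 1.
Mondays fall on 1, 8, 15, 22, 29 — that's 5.

5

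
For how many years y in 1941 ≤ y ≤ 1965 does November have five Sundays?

8

November has 30 days; it has five Sundays when Sunday falls among the first (month-length − 28) days — i.e. when November 1 is one of Sunday/Saturday.
November 1 by year: 1941:Sat✓ 1942:Sun✓ 1943:Mon 1944:Wed 1945:Thu 1946:Fri 1947:Sat✓ 1948:Mon 1949:Tue 1950:Wed 1951:Thu 1952:Sat✓ 1953:Sun✓ 1954:Mon 1955:Tue 1956:Thu 1957:Fri 1958:Sat✓ 1959:Sun✓ 1960:Tue 1961:Wed 1962:Thu 1963:Fri 1964:Sun✓ 1965:Mon
Years with five Sundays: 1941, 1942, 1947, 1952, 1953, 1958, 1959, 1964 → 8.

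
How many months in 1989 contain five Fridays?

4

A month of length L has five Fridays iff its first Friday is on day ≤ L−28 (so day 1–3 in a 31-day month, 1–2 in a 30-day month, day 1 in a leap February).
Checking each month of 1989: Jan starts Sun (31d); Feb starts Wed (28d); Mar starts Wed (31d) ✓; Apr starts Sat (30d); May starts Mon (31d); Jun starts Thu (30d) ✓; Jul starts Sat (31d); Aug starts Tue (31d); Sep starts Fri (30d) ✓; Oct starts Sun (31d); Nov starts Wed (30d); Dec starts Fri (31d) ✓.
Five-Friday months: March, June, September, December → 4.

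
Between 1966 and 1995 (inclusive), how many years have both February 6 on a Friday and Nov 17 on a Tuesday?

Check each year's weekday for February 6 and Nov 17:
  1966: Sun/Thu  1967: Mon/Fri  1968: Tue/Sun  1969: Thu/Mon  1970: Fri/Tue ✓  1971: Sat/Wed  1972: Sun/Fri  1973: Tue/Sat  1974: Wed/Sun  1975: Thu/Mon  1976: Fri/Wed  1977: Sun/Thu  1978: Mon/Fri  1979: Tue/Sat  1980: Wed/Mon  1981: Fri/Tue ✓  1982: Sat/Wed  1983: Sun/Thu  1984: Mon/Sat  1985: Wed/Sun  1986: Thu/Mon  1987: Fri/Tue ✓  1988: Sat/Thu  1989: Mon/Fri  1990: Tue/Sat  1991: Wed/Sun  1992: Thu/Tue  1993: Sat/Wed  1994: Sun/Thu  1995: Mon/Fri
Both conditions hold in: 1970, 1981, 1987 — 3.

3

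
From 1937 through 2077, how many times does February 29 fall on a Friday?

Leap years in 1937–2077: 35 of them.
Feb 29 weekday advances by 5 (mod 7) from one leap year to the next four years later (or differs when a century non-leap intervenes).
Leap-day weekdays: 1940:Thu 1944:Tue 1948:Sun 1952:Fri✓ 1956:Wed 1960:Mon 1964:Sat 1968:Thu 1972:Tue 1976:Sun 1980:Fri✓ 1984:Wed 1988:Mon …(9 more)… 2028:Tue 2032:Sun 2036:Fri✓ 2040:Wed 2044:Mon 2048:Sat 2052:Thu 2056:Tue 2060:Sun 2064:Fri✓ 2068:Wed 2072:Mon 2076:Sat
Friday: 1952, 1980, 2008, 2036, 2064 → 5.

5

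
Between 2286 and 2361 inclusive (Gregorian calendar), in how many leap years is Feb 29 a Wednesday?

3

Leap years in 2286–2361: 18 of them.
Feb 29 weekday advances by 5 (mod 7) from one leap year to the next four years later (or differs when a century non-leap intervenes).
Leap-day weekdays: 2288:Wed✓ 2292:Mon 2296:Sat 2304:Mon 2308:Sat 2312:Thu 2316:Tue 2320:Sun 2324:Fri 2328:Wed✓ 2332:Mon 2336:Sat 2340:Thu 2344:Tue 2348:Sun 2352:Fri 2356:Wed✓ 2360:Mon
Wednesday: 2288, 2328, 2356 → 3.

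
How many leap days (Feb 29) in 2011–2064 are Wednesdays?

Leap years in 2011–2064: 14 of them.
Feb 29 weekday advances by 5 (mod 7) from one leap year to the next four years later (or differs when a century non-leap intervenes).
Leap-day weekdays: 2012:Wed✓ 2016:Mon 2020:Sat 2024:Thu 2028:Tue 2032:Sun 2036:Fri 2040:Wed✓ 2044:Mon 2048:Sat 2052:Thu 2056:Tue 2060:Sun 2064:Fri
Wednesday: 2012, 2040 → 2.

2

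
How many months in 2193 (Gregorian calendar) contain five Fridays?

A month of length L has five Fridays iff its first Friday is on day ≤ L−28 (so day 1–3 in a 31-day month, 1–2 in a 30-day month, day 1 in a leap February).
Checking each month of 2193: Jan starts Tue (31d); Feb starts Fri (28d); Mar starts Fri (31d) ✓; Apr starts Mon (30d); May starts Wed (31d) ✓; Jun starts Sat (30d); Jul starts Mon (31d); Aug starts Thu (31d) ✓; Sep starts Sun (30d); Oct starts Tue (31d); Nov starts Fri (30d) ✓; Dec starts Sun (31d).
Five-Friday months: March, May, August, November → 4.

4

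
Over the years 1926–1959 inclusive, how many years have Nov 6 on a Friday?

Track Nov 6's weekday year by year (advancing +1, or +2 across a Feb 29):
  1926: Sat  1927: Sun (+1)  1928: Tue (+2)  1929: Wed (+1)  1930: Thu (+1)
  1931: Fri (+1) ✓  1932: Sun (+2)  1933: Mon (+1)  1934: Tue (+1)  1935: Wed (+1)
  1936: Fri (+2) ✓  1937: Sat (+1)  1938: Sun (+1)  1939: Mon (+1)  … (6 more years) …
  1946: Wed (+1)  1947: Thu (+1)  1948: Sat (+2)  1949: Sun (+1)  1950: Mon (+1)
  1951: Tue (+1)  1952: Thu (+2)  1953: Fri (+1) ✓  1954: Sat (+1)  1955: Sun (+1)
  1956: Tue (+2)  1957: Wed (+1)  1958: Thu (+1)  1959: Fri (+1) ✓
Friday years: 1931, 1936, 1942, 1953, 1959 — 5 in total.

5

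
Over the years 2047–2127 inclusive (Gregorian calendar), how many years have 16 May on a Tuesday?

11

Track 16 May's weekday year by year (advancing +1, or +2 across a Feb 29):
  2047: Thu  2048: Sat (+2)  2049: Sun (+1)  2050: Mon (+1)  2051: Tue (+1) ✓
  2052: Thu (+2)  2053: Fri (+1)  2054: Sat (+1)  2055: Sun (+1)  2056: Tue (+2) ✓
  2057: Wed (+1)  2058: Thu (+1)  2059: Fri (+1)  2060: Sun (+2)  … (53 more years) …
  2114: Wed (+1)  2115: Thu (+1)  2116: Sat (+2)  2117: Sun (+1)  2118: Mon (+1)
  2119: Tue (+1) ✓  2120: Thu (+2)  2121: Fri (+1)  2122: Sat (+1)  2123: Sun (+1)
  2124: Tue (+2) ✓  2125: Wed (+1)  2126: Thu (+1)  2127: Fri (+1)
Tuesday years: 2051, 2056, 2062, 2073, 2079, 2084, 2090, 2102, 2113, 2119, 2124 — 11 in total.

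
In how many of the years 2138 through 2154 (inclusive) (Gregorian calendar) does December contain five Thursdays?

7

December has 31 days; it has five Thursdays when Thursday falls among the first (month-length − 28) days — i.e. when December 1 is one of Thursday/Wednesday/Tuesday.
December 1 by year: 2138:Mon 2139:Tue✓ 2140:Thu✓ 2141:Fri 2142:Sat 2143:Sun 2144:Tue✓ 2145:Wed✓ 2146:Thu✓ 2147:Fri 2148:Sun 2149:Mon 2150:Tue✓ 2151:Wed✓ 2152:Fri 2153:Sat 2154:Sun
Years with five Thursdays: 2139, 2140, 2144, 2145, 2146, 2150, 2151 → 7.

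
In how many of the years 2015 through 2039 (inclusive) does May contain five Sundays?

May has 31 days; it has five Sundays when Sunday falls among the first (month-length − 28) days — i.e. when May 1 is one of Sunday/Saturday/Friday.
May 1 by year: 2015:Fri✓ 2016:Sun✓ 2017:Mon 2018:Tue 2019:Wed 2020:Fri✓ 2021:Sat✓ 2022:Sun✓ 2023:Mon 2024:Wed 2025:Thu 2026:Fri✓ 2027:Sat✓ 2028:Mon 2029:Tue 2030:Wed 2031:Thu 2032:Sat✓ 2033:Sun✓ 2034:Mon 2035:Tue 2036:Thu 2037:Fri✓ 2038:Sat✓ 2039:Sun✓
Years with five Sundays: 2015, 2016, 2020, 2021, 2022, 2026, 2027, 2032, 2033, 2037, 2038, 2039 → 12.

12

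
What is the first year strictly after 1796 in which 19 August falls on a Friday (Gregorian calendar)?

1803

From one year to the next, a fixed date's weekday advances by 1, or by 2 when a Feb 29 lies between the two dates.
1796: August 19 is Friday.
1797: Saturday (+1)
1798: Sunday (+1)
1799: Monday (+1)
1800: Tuesday (+1)
1801: Wednesday (+1)
1802: Thursday (+1)
1803: Friday (+1)
19 August falls on a Friday in 1803.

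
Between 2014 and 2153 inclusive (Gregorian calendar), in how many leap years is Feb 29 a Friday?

5

Leap years in 2014–2153: 34 of them.
Feb 29 weekday advances by 5 (mod 7) from one leap year to the next four years later (or differs when a century non-leap intervenes).
Leap-day weekdays: 2016:Mon 2020:Sat 2024:Thu 2028:Tue 2032:Sun 2036:Fri✓ 2040:Wed 2044:Mon 2048:Sat 2052:Thu 2056:Tue 2060:Sun 2064:Fri✓ …(8 more)… 2104:Fri✓ 2108:Wed 2112:Mon 2116:Sat 2120:Thu 2124:Tue 2128:Sun 2132:Fri✓ 2136:Wed 2140:Mon 2144:Sat 2148:Thu 2152:Tue
Friday: 2036, 2064, 2092, 2104, 2132 → 5.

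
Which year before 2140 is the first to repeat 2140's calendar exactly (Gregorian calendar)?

Two years share a calendar iff Jan 1 falls on the same weekday and both are leap or both are common. 2140: Jan 1 is Friday, leap year.
2139: Jan 1 Thursday, common
2138: Jan 1 Wednesday, common
2137: Jan 1 Tuesday, common
2136: Jan 1 Sunday, leap
2135: Jan 1 Saturday, common
2134: Jan 1 Friday, common
2133: Jan 1 Thursday, common
2132: Jan 1 Tuesday, leap
2131: Jan 1 Monday, common
2130: Jan 1 Sunday, common
2129: Jan 1 Saturday, common
2128: Jan 1 Thursday, leap
2127: Jan 1 Wednesday, common
2126: Jan 1 Tuesday, common
2125: Jan 1 Monday, common
2124: Jan 1 Saturday, leap
2123: Jan 1 Friday, common
2122: Jan 1 Thursday, common
2121: Jan 1 Wednesday, common
2120: Jan 1 Monday, leap
2119: Jan 1 Sunday, common
2118: Jan 1 Saturday, common
2117: Jan 1 Friday, common
2116: Jan 1 Wednesday, leap
2115: Jan 1 Tuesday, common
2114: Jan 1 Monday, common
2113: Jan 1 Sunday, common
2112: Jan 1 Friday, leap
2112 matches on both conditions.

2112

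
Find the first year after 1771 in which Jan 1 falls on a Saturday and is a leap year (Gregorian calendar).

1780

Jan 1 advances by 2 weekdays after a leap year and by 1 after a common year.
1771: Jan 1 is Tuesday.
1772: Wednesday (leap)
1773: Friday
1774: Saturday
1775: Sunday
1776: Monday (leap)
1777: Wednesday
1778: Thursday
1779: Friday
1780: Saturday (leap)
1780 begins on a Saturday and is a leap year.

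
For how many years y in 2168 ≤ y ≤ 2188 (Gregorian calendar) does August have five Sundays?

August has 31 days; it has five Sundays when Sunday falls among the first (month-length − 28) days — i.e. when August 1 is one of Sunday/Saturday/Friday.
August 1 by year: 2168:Mon 2169:Tue 2170:Wed 2171:Thu 2172:Sat✓ 2173:Sun✓ 2174:Mon 2175:Tue 2176:Thu 2177:Fri✓ 2178:Sat✓ 2179:Sun✓ 2180:Tue 2181:Wed 2182:Thu 2183:Fri✓ 2184:Sun✓ 2185:Mon 2186:Tue 2187:Wed 2188:Fri✓
Years with five Sundays: 2172, 2173, 2177, 2178, 2179, 2183, 2184, 2188 → 8.

8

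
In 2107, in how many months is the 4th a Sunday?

2

Check the 4th of each month of 2107: Jan 4: Tue, Feb 4: Fri, Mar 4: Fri, Apr 4: Mon, May 4: Wed, Jun 4: Sat, Jul 4: Mon, Aug 4: Thu, Sep 4: Sun, Oct 4: Tue, Nov 4: Fri, Dec 4: Sun.
Sunday occurs in September, December — 2 months.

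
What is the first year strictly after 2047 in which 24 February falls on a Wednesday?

2049

From one year to the next, a fixed date's weekday advances by 1, or by 2 when a Feb 29 lies between the two dates.
2047: February 24 is Sunday.
2048: Monday (+1)
2049: Wednesday (+2)
24 February falls on a Wednesday in 2049.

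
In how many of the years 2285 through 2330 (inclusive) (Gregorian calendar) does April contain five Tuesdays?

13

April has 30 days; it has five Tuesdays when Tuesday falls among the first (month-length − 28) days — i.e. when April 1 is one of Tuesday/Monday.
April 1 by year: 2285:Wed 2286:Thu 2287:Fri 2288:Sun 2289:Mon✓ 2290:Tue✓ 2291:Wed 2292:Fri 2293:Sat 2294:Sun 2295:Mon✓ 2296:Wed 2297:Thu 2298:Fri 2299:Sat …(16 more)… 2316:Sat 2317:Sun 2318:Mon✓ 2319:Tue✓ 2320:Thu 2321:Fri 2322:Sat 2323:Sun 2324:Tue✓ 2325:Wed 2326:Thu 2327:Fri 2328:Sun 2329:Mon✓ 2330:Tue✓
Years with five Tuesdays: 2289, 2290, 2295, 2301, 2302, 2307, 2312, 2313, 2318, 2319, 2324, 2329, 2330 → 13.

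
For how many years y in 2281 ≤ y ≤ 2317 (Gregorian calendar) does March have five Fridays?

17

March has 31 days; it has five Fridays when Friday falls among the first (month-length − 28) days — i.e. when March 1 is one of Friday/Thursday/Wednesday.
March 1 by year: 2281:Tue 2282:Wed✓ 2283:Thu✓ 2284:Sat 2285:Sun 2286:Mon 2287:Tue 2288:Thu✓ 2289:Fri✓ 2290:Sat 2291:Sun 2292:Tue 2293:Wed✓ 2294:Thu✓ 2295:Fri✓ …(7 more)… 2303:Sun 2304:Tue 2305:Wed✓ 2306:Thu✓ 2307:Fri✓ 2308:Sun 2309:Mon 2310:Tue 2311:Wed✓ 2312:Fri✓ 2313:Sat 2314:Sun 2315:Mon 2316:Wed✓ 2317:Thu✓
Years with five Fridays: 2282, 2283, 2288, 2289, 2293, 2294, 2295, 2299, 2300, 2301, 2305, 2306, 2307, 2311, 2312, 2316, 2317 → 17.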